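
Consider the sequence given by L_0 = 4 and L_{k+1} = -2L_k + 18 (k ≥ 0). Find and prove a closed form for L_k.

Claim: L_k = -2·(-2)^k + 6.

Base case: L_0 = 4, and -2·(-2)^0 + 6 = -2 + 6 = 4.
Assume L_r = -2·(-2)^r + 6 for some r ≥ 0.
Then L_{r+1} = -2L_r + 18 = -2·(-2·(-2)^r + 6) + 18 = 4·(-2)^r − 12 + 18 = -2·(-2)^{r+1} + 6.
So the formula holds for r+1, and by induction L_k = -2·(-2)^k + 6 for all k ≥ 0.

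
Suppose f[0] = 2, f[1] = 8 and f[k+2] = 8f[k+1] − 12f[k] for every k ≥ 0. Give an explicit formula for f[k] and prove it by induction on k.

Claim: f[k] = 6^k + 2^k.

Base cases: f[0] = 2 and 6^0 + 2^0 = 2; f[1] = 8 and 6^1 + 2^1 = 8.
Assume f[i] = 6^i + 2^i for all 0 ≤ i ≤ j, where j ≥ 1.
Then f[j+1] = 8f[j] − 12f[j−1] = 8·(6^j + 2^j) − 12·(6^{j−1} + 2^{j−1}) = (8·6 − 12)6^{j−1} + (8·2 − 12)2^{j−1} = 36·6^{j−1} + 4·2^{j−1} = 6^{j+1} + 2^{j+1}.
By strong induction, f[k] = 6^k + 2^k for all k ≥ 0.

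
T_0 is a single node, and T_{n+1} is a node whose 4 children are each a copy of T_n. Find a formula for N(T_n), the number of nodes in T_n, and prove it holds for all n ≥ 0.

Claim: N(T_n) = (4^{n+1} − 1)/3.

Base case: N(T_0) = 1, and (4^{0+1} − 1)/3 = 1.
Assume N(T_k) = (4^{k+1} − 1)/3.
Then N(T_{k+1}) = 1 + 4N(T_k) = 1 + 4·(4^{k+1} − 1)/3 = 1 + (4^{k+2} − 4)/3 = (3 + 4^{k+2} − 4)/3 = (4^{k+2} − 1)/3.
By induction, N(T_n) = (4^{n+1} − 1)/3 for all n ≥ 0.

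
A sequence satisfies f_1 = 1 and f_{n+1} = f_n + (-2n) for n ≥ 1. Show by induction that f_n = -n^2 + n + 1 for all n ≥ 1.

Base case: f_1 = 1, and -1^2 + 1 + 1 = 1.
Assume f_r = -r^2 + r + 1.
Then f_{r+1} = f_r + (-2r) = (-r^2 + r + 1) + (-2r) = -r^2 − r + 1,
and -(r+1)^2 + (r+1) + 1 = -r^2 − r + 1.
By induction, f_n = -n^2 + n + 1 for all n ≥ 1.

f_n = -n^2 + n + 1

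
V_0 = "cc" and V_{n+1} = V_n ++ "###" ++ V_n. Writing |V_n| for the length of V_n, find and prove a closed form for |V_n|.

Claim: |V_n| = 5·2^n − 3.

Base case: |V_0| = 2, and 5·2^0 − 3 = 2.
Assume |V_k| = 5·2^k − 3.
Then |V_{k+1}| = |V_k| + 3 + |V_k| = 2|V_k| + 3 = 2(5·2^k − 3) + 3 = 5·2^{k+1} − 6 + 3 = 5·2^{k+1} − 3.
By induction, |V_n| = 5·2^n − 3 for all n ≥ 0.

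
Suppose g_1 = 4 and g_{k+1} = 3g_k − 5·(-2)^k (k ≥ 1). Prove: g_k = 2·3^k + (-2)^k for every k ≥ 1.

Base case: g_1 = 4, and 2·3^1 + (-2)^1 = 6 − 2 = 4.
Assume g_j = 2·3^j + (-2)^j for some j ≥ 1.
Then g_{j+1} = 3g_j − 5·(-2)^j = 3·(2·3^j + (-2)^j) − 5·(-2)^j = 2·3^{j+1} + 3·(-2)^j − 5·(-2)^j = 2·3^{j+1} − 2·(-2)^j = 2·3^{j+1} + (-2)^{j+1}.
Hence g_k = 2·3^k + (-2)^k for every k ≥ 1, by induction.

g_k = 2·3^k + (-2)^k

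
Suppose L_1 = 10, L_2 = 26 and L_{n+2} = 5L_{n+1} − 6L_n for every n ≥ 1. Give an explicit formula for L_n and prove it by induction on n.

Claim: L_n = 2·2^n + 2·3^n.

Base cases: L_1 = 10 and 2·2^1 + 2·3^1 = 10; L_2 = 26 and 2·2^2 + 2·3^2 = 26.
Assume L_j = 2·2^j + 2·3^j for all 1 ≤ j ≤ m, where m ≥ 2.
Then L_{m+1} = 5L_m − 6L_{m−1} = 5·(2·2^m + 2·3^m) − 6·(2·2^{m−1} + 2·3^{m−1}) = 2·(5·2 − 6)2^{m−1} + 2·(5·3 − 6)3^{m−1} = 8·2^{m−1} + 18·3^{m−1} = 2·2^{m+1} + 2·3^{m+1}.
Hence L_n = 2·2^n + 2·3^n for every n ≥ 1, by strong induction.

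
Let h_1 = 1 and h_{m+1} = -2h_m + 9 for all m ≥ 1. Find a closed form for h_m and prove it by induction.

Claim: h_m = (-2)^m + 3.

Base case: h_1 = 1, and (-2)^1 + 3 = -2 + 3 = 1.
Assume h_j = (-2)^j + 3 for some j ≥ 1.
Then h_{j+1} = -2h_j + 9 = -2·((-2)^j + 3) + 9 = -2·(-2)^j − 6 + 9 = (-2)^{j+1} + 3.
So the formula holds for j+1, and by induction h_m = (-2)^m + 3 for all m ≥ 1.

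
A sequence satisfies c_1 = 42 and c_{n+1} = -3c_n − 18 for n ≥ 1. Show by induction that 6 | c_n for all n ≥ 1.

Base case: c_1 = 42 = 6·7, so 6 | c_1.
Assume 6 | c_k, so c_k = 6t for some integer t.
Then c_{k+1} = -3c_k − 18 = -3·(6t) − 18 = 6(-3t − 3), so 6 | c_{k+1}.
By induction, 6 | c_n for all n ≥ 1.

6 | c_n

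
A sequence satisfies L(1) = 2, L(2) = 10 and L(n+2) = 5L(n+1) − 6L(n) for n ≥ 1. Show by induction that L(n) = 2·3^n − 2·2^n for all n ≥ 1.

Base cases: L(1) = 2 and 2·3^1 − 2·2^1 = 2; L(2) = 10 and 2·3^2 − 2·2^2 = 10.
Assume L(j) = 2·3^j − 2·2^j for all 1 ≤ j ≤ m, where m ≥ 2.
Then L(m+1) = 5L(m) − 6L(m−1) = 5·(2·3^m − 2·2^m) − 6·(2·3^{m−1} − 2·2^{m−1}) = 2·(5·3 − 6)3^{m−1} − 2·(5·2 − 6)2^{m−1} = 18·3^{m−1} − 8·2^{m−1} = 2·3^{m+1} − 2·2^{m+1}.
So the formula holds for m+1, and by strong induction L(n) = 2·3^n − 2·2^n for all n ≥ 1.

L(n) = 2·3^n − 2·2^n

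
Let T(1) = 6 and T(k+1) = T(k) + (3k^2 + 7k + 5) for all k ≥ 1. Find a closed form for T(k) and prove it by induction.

Claim: T(k) = k^3 + 2k^2 + 2k + 1.

Base case: T(1) = 6, and 1^3 + 2·1^2 + 2·1 + 1 = 6.
Assume T(m) = m^3 + 2m^2 + 2m + 1.
Then T(m+1) = T(m) + (3m^2 + 7m + 5) = (m^3 + 2m^2 + 2m + 1) + (3m^2 + 7m + 5) = m^3 + 5m^2 + 9m + 6,
and (m+1)^3 + 2·(m+1)^2 + 2·(m+1) + 1 = m^3 + 5m^2 + 9m + 6.
Hence T(k) = k^3 + 2k^2 + 2k + 1 for every k ≥ 1, by induction.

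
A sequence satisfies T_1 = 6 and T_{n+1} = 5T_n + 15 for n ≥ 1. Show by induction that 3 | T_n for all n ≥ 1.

Base case: T_1 = 6 = 3·2, so 3 | T_1.
Assume 3 | T_r, so T_r = 3t for some integer t.
Then T_{r+1} = 5T_r + 15 = 5·(3t) + 15 = 3(5t + 5), so 3 | T_{r+1}.
So the property holds for r+1, and by induction 3 | T_n for all n ≥ 1.

3 | T_n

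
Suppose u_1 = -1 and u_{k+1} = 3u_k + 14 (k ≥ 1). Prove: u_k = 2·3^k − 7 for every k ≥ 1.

Base case: u_1 = -1, and 2·3^1 − 7 = 6 − 7 = -1.
Assume u_r = 2·3^r − 7 for some r ≥ 1.
Then u_{r+1} = 3u_r + 14 = 3·(2·3^r − 7) + 14 = 6·3^r − 21 + 14 = 2·3^{r+1} − 7.
By induction, u_k = 2·3^k − 7 for all k ≥ 1.

u_k = 2·3^k − 7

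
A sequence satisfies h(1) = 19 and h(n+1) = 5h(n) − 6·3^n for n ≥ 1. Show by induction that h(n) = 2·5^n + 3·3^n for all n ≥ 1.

Base case: h(1) = 19, and 2·5^1 + 3·3^1 = 10 + 9 = 19.
Assume h(j) = 2·5^j + 3·3^j for some j ≥ 1.
Then h(j+1) = 5h(j) − 6·3^j = 5·(2·5^j + 3·3^j) − 6·3^j = 2·5^{j+1} + 15·3^j − 6·3^j = 2·5^{j+1} + 9·3^j = 2·5^{j+1} + 3·3^{j+1}.
By induction, h(n) = 2·5^n + 3·3^n for all n ≥ 1.

h(n) = 2·5^n + 3·3^n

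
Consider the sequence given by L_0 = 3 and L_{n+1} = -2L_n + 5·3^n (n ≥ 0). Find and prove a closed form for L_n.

Claim: L_n = 2·(-2)^n + 3^n.

Base case: L_0 = 3, and 2·(-2)^0 + 3^0 = 2 + 1 = 3.
Assume L_k = 2·(-2)^k + 3^k for some k ≥ 0.
Then L_{k+1} = -2L_k + 5·3^k = -2·(2·(-2)^k + 3^k) + 5·3^k = 2·(-2)^{k+1} − 2·3^k + 5·3^k = 2·(-2)^{k+1} + 3·3^k = 2·(-2)^{k+1} + 3^{k+1}.
Hence L_n = 2·(-2)^n + 3^n for every n ≥ 0, by induction.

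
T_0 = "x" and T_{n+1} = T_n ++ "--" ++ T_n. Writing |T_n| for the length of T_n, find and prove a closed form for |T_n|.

Claim: |T_n| = 3·2^n − 2.

Base case: |T_0| = 1, and 3·2^0 − 2 = 1.
Assume |T_r| = 3·2^r − 2.
Then |T_{r+1}| = |T_r| + 2 + |T_r| = 2|T_r| + 2 = 2(3·2^r − 2) + 2 = 3·2^{r+1} − 4 + 2 = 3·2^{r+1} − 2.
This completes the inductive step, so |T_n| = 3·2^n − 2 for all n ≥ 0.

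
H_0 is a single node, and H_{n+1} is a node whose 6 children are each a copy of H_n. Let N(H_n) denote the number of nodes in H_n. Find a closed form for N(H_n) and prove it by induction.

Claim: N(H_n) = (6^{n+1} − 1)/5.

Base case: N(H_0) = 1, and (6^{0+1} − 1)/5 = 1.
Assume N(H_r) = (6^{r+1} − 1)/5.
Then N(H_{r+1}) = 1 + 6N(H_r) = 1 + 6·(6^{r+1} − 1)/5 = 1 + (6^{r+2} − 6)/5 = (5 + 6^{r+2} − 6)/5 = (6^{r+2} − 1)/5.
This completes the inductive step, so N(H_n) = (6^{n+1} − 1)/5 for all n ≥ 0.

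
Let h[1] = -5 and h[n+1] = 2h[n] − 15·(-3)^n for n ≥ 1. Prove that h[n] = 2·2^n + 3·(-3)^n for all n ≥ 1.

Base case: h[1] = -5, and 2·2^1 + 3·(-3)^1 = 4 − 9 = -5.
Assume h[m] = 2·2^m + 3·(-3)^m for some m ≥ 1.
Then h[m+1] = 2h[m] − 15·(-3)^m = 2·(2·2^m + 3·(-3)^m) − 15·(-3)^m = 2·2^{m+1} + 6·(-3)^m − 15·(-3)^m = 2·2^{m+1} − 9·(-3)^m = 2·2^{m+1} + 3·(-3)^{m+1}.
Hence h[n] = 2·2^n + 3·(-3)^n for every n ≥ 1, by induction.

h[n] = 2·2^n + 3·(-3)^n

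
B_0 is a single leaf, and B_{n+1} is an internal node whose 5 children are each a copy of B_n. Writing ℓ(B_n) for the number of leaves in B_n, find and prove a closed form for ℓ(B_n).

Claim: ℓ(B_n) = 5^n.

Base case: ℓ(B_0) = 1, and 5^0 = 1.
Assume ℓ(B_k) = 5^k.
Then ℓ(B_{k+1}) = 5·ℓ(B_k) = 5·5^k = 5^{k+1}.
This completes the inductive step, so ℓ(B_n) = 5^n for all n ≥ 0.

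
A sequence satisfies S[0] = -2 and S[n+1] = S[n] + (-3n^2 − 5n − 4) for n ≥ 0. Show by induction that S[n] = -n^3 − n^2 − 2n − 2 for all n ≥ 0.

Base case: S[0] = -2, and -0^3 − 0^2 − 2·0 − 2 = -2.
Assume S[r] = -r^3 − r^2 − 2r − 2.
Then S[r+1] = S[r] + (-3r^2 − 5r − 4) = (-r^3 − r^2 − 2r − 2) + (-3r^2 − 5r − 4) = -r^3 − 4r^2 − 7r − 6,
and -(r+1)^3 − (r+1)^2 − 2·(r+1) − 2 = -r^3 − 4r^2 − 7r − 6.
By induction, S[n] = -n^3 − n^2 − 2n − 2 for all n ≥ 0.

S[n] = -n^3 − n^2 − 2n − 2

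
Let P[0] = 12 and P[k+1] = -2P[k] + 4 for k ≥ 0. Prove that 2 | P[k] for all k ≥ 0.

Base case: P[0] = 12 = 2·6, so 2 | P[0].
Assume 2 | P[r], so P[r] = 2t for some integer t.
Then P[r+1] = -2P[r] + 4 = -2·(2t) + 4 = 2(-2t + 2), so 2 | P[r+1].
Hence 2 | P[k] for every k ≥ 0, by induction.

2 | P[k]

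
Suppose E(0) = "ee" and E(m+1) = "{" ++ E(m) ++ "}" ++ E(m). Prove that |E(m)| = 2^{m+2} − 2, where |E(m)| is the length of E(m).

Base case: |E(0)| = 2, and 2^{0+2} − 2 = 2.
Assume |E(j)| = 2^{j+2} − 2.
Then |E(j+1)| = 1 + |E(j)| + 1 + |E(j)| = 2|E(j)| + 2 = 2(2^{j+2} − 2) + 2 = 2^{j+3} − 4 + 2 = 2^{j+3} − 2.
By induction, |E(m)| = 2^{m+2} − 2 for all m ≥ 0.

|E(m)| = 2^{m+2} − 2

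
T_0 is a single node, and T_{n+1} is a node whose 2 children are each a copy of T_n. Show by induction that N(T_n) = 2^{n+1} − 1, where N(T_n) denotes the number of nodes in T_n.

Base case: N(T_0) = 1, and 2^{0+1} − 1 = 1.
Assume N(T_j) = 2^{j+1} − 1.
Then N(T_{j+1}) = 1 + 2N(T_j) = 1 + 2(2^{j+1} − 1) = 2^{j+2} − 2 + 1 = 2^{j+2} − 1.
So the formula holds for j+1, and by induction N(T_n) = 2^{n+1} − 1 for all n ≥ 0.

N(T_n) = 2^{n+1} − 1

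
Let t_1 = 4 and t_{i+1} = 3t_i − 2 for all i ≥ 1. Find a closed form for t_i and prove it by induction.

Claim: t_i = 3^i + 1.

Base case: t_1 = 4, and 3^1 + 1 = 3 + 1 = 4.
Assume t_j = 3^j + 1 for some j ≥ 1.
Then t_{j+1} = 3t_j − 2 = 3·(3^j + 1) − 2 = 3^{j+1} + 3 − 2 = 3^{j+1} + 1.
So the formula holds for j+1, and by induction t_i = 3^i + 1 for all i ≥ 1.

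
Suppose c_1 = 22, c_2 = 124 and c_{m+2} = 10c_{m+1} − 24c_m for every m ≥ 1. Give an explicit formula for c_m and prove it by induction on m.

Claim: c_m = 3·6^m + 4^m.

Base cases: c_1 = 22 and 3·6^1 + 4^1 = 22; c_2 = 124 and 3·6^2 + 4^2 = 124.
Assume c_i = 3·6^i + 4^i for all 1 ≤ i ≤ j, where j ≥ 2.
Then c_{j+1} = 10c_j − 24c_{j−1} = 10·(3·6^j + 4^j) − 24·(3·6^{j−1} + 4^{j−1}) = 3·(10·6 − 24)6^{j−1} + (10·4 − 24)4^{j−1} = 108·6^{j−1} + 16·4^{j−1} = 3·6^{j+1} + 4^{j+1}.
Hence c_m = 3·6^m + 4^m for every m ≥ 1, by strong induction.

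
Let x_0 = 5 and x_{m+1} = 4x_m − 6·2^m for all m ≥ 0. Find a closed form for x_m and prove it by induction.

Claim: x_m = 2·4^m + 3·2^m.

Base case: x_0 = 5, and 2·4^0 + 3·2^0 = 2 + 3 = 5.
Assume x_j = 2·4^j + 3·2^j for some j ≥ 0.
Then x_{j+1} = 4x_j − 6·2^j = 4·(2·4^j + 3·2^j) − 6·2^j = 2·4^{j+1} + 12·2^j − 6·2^j = 2·4^{j+1} + 6·2^j = 2·4^{j+1} + 3·2^{j+1}.
So the formula holds for j+1, and by induction x_m = 2·4^m + 3·2^m for all m ≥ 0.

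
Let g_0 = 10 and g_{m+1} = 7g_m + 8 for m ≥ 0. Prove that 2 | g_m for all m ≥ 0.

Base case: g_0 = 10 = 2·5, so 2 | g_0.
Assume 2 | g_r, so g_r = 2t for some integer t.
Then g_{r+1} = 7g_r + 8 = 7·(2t) + 8 = 2(7t + 4), so 2 | g_{r+1}.
Hence 2 | g_m for every m ≥ 0, by induction.

2 | g_m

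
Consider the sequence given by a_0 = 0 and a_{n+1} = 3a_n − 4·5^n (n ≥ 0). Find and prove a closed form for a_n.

Claim: a_n = 2·3^n − 2·5^n.

Base case: a_0 = 0, and 2·3^0 − 2·5^0 = 2 − 2 = 0.
Assume a_r = 2·3^r − 2·5^r for some r ≥ 0.
Then a_{r+1} = 3a_r − 4·5^r = 3·(2·3^r − 2·5^r) − 4·5^r = 2·3^{r+1} − 6·5^r − 4·5^r = 2·3^{r+1} − 10·5^r = 2·3^{r+1} − 2·5^{r+1}.
This completes the inductive step, so a_n = 2·3^n − 2·5^n for all n ≥ 0.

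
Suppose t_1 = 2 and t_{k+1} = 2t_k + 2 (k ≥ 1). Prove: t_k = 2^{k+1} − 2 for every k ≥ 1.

Base case: t_1 = 2, and 2^{1+1} − 2 = 4 − 2 = 2.
Assume t_m = 2^{m+1} − 2 for some m ≥ 1.
Then t_{m+1} = 2t_m + 2 = 2·(2^{m+1} − 2) + 2 = 2^{m+2} − 4 + 2 = 2^{m+2} − 2.
So the formula holds for m+1, and by induction t_k = 2^{k+1} − 2 for all k ≥ 1.

t_k = 2^{k+1} − 2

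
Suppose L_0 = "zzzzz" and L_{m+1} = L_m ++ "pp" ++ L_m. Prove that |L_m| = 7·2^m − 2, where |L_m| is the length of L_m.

Base case: |L_0| = 5, and 7·2^0 − 2 = 5.
Assume |L_j| = 7·2^j − 2.
Then |L_{j+1}| = |L_j| + 2 + |L_j| = 2|L_j| + 2 = 2(7·2^j − 2) + 2 = 7·2^{j+1} − 4 + 2 = 7·2^{j+1} − 2.
This completes the inductive step, so |L_m| = 7·2^m − 2 for all m ≥ 0.

|L_m| = 7·2^m − 2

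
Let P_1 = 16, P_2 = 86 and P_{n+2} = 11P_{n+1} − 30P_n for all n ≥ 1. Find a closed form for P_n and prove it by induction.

Claim: P_n = 6^n + 2·5^n.

Base cases: P_1 = 16 and 6^1 + 2·5^1 = 16; P_2 = 86 and 6^2 + 2·5^2 = 86.
Assume P_j = 6^j + 2·5^j for all 1 ≤ j ≤ r, where r ≥ 2.
Then P_{r+1} = 11P_r − 30P_{r−1} = 11·(6^r + 2·5^r) − 30·(6^{r−1} + 2·5^{r−1}) = (11·6 − 30)6^{r−1} + 2·(11·5 − 30)5^{r−1} = 36·6^{r−1} + 50·5^{r−1} = 6^{r+1} + 2·5^{r+1}.
So the formula holds for r+1, and by strong induction P_n = 6^n + 2·5^n for all n ≥ 1.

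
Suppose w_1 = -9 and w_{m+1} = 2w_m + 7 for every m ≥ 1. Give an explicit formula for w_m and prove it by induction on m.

Claim: w_m = -2^m − 7.

Base case: w_1 = -9, and -2^1 − 7 = -2 − 7 = -9.
Assume w_k = -2^k − 7 for some k ≥ 1.
Then w_{k+1} = 2w_k + 7 = 2·(-2^k − 7) + 7 = -2^{k+1} − 14 + 7 = -2^{k+1} − 7.
This completes the inductive step, so w_m = -2^m − 7 for all m ≥ 1.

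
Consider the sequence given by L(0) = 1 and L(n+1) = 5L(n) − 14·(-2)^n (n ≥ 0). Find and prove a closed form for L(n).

Claim: L(n) = -5^n + 2·(-2)^n.

Base case: L(0) = 1, and -5^0 + 2·(-2)^0 = -1 + 2 = 1.
Assume L(m) = -5^m + 2·(-2)^m for some m ≥ 0.
Then L(m+1) = 5L(m) − 14·(-2)^m = 5·(-5^m + 2·(-2)^m) − 14·(-2)^m = -5^{m+1} + 10·(-2)^m − 14·(-2)^m = -5^{m+1} − 4·(-2)^m = -5^{m+1} + 2·(-2)^{m+1}.
Hence L(n) = -5^n + 2·(-2)^n for every n ≥ 0, by induction.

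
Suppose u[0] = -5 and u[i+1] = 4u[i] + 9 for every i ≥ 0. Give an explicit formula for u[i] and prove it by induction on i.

Claim: u[i] = -2·4^i − 3.

Base case: u[0] = -5, and -2·4^0 − 3 = -2 − 3 = -5.
Assume u[k] = -2·4^k − 3 for some k ≥ 0.
Then u[k+1] = 4u[k] + 9 = 4·(-2·4^k − 3) + 9 = -8·4^k − 12 + 9 = -2·4^{k+1} − 3.
Hence u[i] = -2·4^i − 3 for every i ≥ 0, by induction.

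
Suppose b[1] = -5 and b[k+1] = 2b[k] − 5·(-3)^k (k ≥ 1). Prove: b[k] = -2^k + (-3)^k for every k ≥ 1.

Base case: b[1] = -5, and -2^1 + (-3)^1 = -2 − 3 = -5.
Assume b[m] = -2^m + (-3)^m for some m ≥ 1.
Then b[m+1] = 2b[m] − 5·(-3)^m = 2·(-2^m + (-3)^m) − 5·(-3)^m = -2^{m+1} + 2·(-3)^m − 5·(-3)^m = -2^{m+1} − 3·(-3)^m = -2^{m+1} + (-3)^{m+1}.
By induction, b[k] = -2^k + (-3)^k for all k ≥ 1.

b[k] = -2^k + (-3)^k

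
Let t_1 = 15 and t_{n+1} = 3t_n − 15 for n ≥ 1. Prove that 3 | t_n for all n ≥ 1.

Base case: t_1 = 15 = 3·5, so 3 | t_1.
Assume 3 | t_r, so t_r = 3s for some integer s.
Then t_{r+1} = 3t_r − 15 = 3·(3s) − 15 = 3(3s − 5), so 3 | t_{r+1}.
Hence 3 | t_n for every n ≥ 1, by induction.

3 | t_n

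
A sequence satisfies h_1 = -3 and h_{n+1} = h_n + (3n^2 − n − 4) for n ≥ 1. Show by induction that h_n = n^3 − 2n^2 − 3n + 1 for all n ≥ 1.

Base case: h_1 = -3, and 1^3 − 2·1^2 − 3·1 + 1 = -3.
Assume h_k = k^3 − 2k^2 − 3k + 1.
Then h_{k+1} = h_k + (3k^2 − k − 4) = (k^3 − 2k^2 − 3k + 1) + (3k^2 − k − 4) = k^3 + k^2 − 4k − 3,
and (k+1)^3 − 2·(k+1)^2 − 3·(k+1) + 1 = k^3 + k^2 − 4k − 3.
This completes the inductive step, so h_n = n^3 − 2n^2 − 3n + 1 for all n ≥ 1.

h_n = n^3 − 2n^2 − 3n + 1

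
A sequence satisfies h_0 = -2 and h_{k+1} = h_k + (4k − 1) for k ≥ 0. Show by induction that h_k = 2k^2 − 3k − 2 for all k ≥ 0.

Base case: h_0 = -2, and 2·0^2 − 3·0 − 2 = -2.
Assume h_r = 2r^2 − 3r − 2.
Then h_{r+1} = h_r + (4r − 1) = (2r^2 − 3r − 2) + (4r − 1) = 2r^2 + r − 3,
and 2·(r+1)^2 − 3·(r+1) − 2 = 2r^2 + r − 3.
By induction, h_k = 2k^2 − 3k − 2 for all k ≥ 0.

h_k = 2k^2 − 3k − 2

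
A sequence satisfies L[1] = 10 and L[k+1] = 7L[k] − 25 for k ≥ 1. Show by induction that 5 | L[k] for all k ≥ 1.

Base case: L[1] = 10 = 5·2, so 5 | L[1].
Assume 5 | L[m], so L[m] = 5t for some integer t.
Then L[m+1] = 7L[m] − 25 = 7·(5t) − 25 = 5(7t − 5), so 5 | L[m+1].
This completes the inductive step, so 5 | L[k] for all k ≥ 1.

5 | L[k]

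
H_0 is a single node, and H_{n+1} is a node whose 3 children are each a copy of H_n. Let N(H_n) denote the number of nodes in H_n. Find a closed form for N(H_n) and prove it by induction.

Claim: N(H_n) = (3^{n+1} − 1)/2.

Base case: N(H_0) = 1, and (3^{0+1} − 1)/2 = 1.
Assume N(H_k) = (3^{k+1} − 1)/2.
Then N(H_{k+1}) = 1 + 3N(H_k) = 1 + 3·(3^{k+1} − 1)/2 = 1 + (3^{k+2} − 3)/2 = (2 + 3^{k+2} − 3)/2 = (3^{k+2} − 1)/2.
This completes the inductive step, so N(H_n) = (3^{n+1} − 1)/2 for all n ≥ 0.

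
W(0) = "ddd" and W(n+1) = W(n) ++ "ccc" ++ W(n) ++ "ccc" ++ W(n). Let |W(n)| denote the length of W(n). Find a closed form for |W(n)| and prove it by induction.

Claim: |W(n)| = 6·3^n − 3.

Base case: |W(0)| = 3, and 6·3^0 − 3 = 3.
Assume |W(m)| = 6·3^m − 3.
Then |W(m+1)| = 3|W(m)| + 6 = 3(6·3^m − 3) + 6 = 6·3^{m+1} − 9 + 6 = 6·3^{m+1} − 3.
This completes the inductive step, so |W(n)| = 6·3^n − 3 for all n ≥ 0.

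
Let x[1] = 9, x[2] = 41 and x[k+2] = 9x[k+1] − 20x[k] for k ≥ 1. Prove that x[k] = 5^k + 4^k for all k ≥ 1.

Base cases: x[1] = 9 and 5^1 + 4^1 = 9; x[2] = 41 and 5^2 + 4^2 = 41.
Assume x[i] = 5^i + 4^i for all 1 ≤ i ≤ j, where j ≥ 2.
Then x[j+1] = 9x[j] − 20x[j−1] = 9·(5^j + 4^j) − 20·(5^{j−1} + 4^{j−1}) = (9·5 − 20)5^{j−1} + (9·4 − 20)4^{j−1} = 25·5^{j−1} + 16·4^{j−1} = 5^{j+1} + 4^{j+1}.
So the formula holds for j+1, and by strong induction x[k] = 5^k + 4^k for all k ≥ 1.

x[k] = 5^k + 4^k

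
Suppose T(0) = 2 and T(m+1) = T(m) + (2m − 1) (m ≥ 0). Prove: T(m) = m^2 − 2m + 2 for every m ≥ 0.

Base case: T(0) = 2, and 0^2 − 2·0 + 2 = 2.
Assume T(r) = r^2 − 2r + 2.
Then T(r+1) = T(r) + (2r − 1) = (r^2 − 2r + 2) + (2r − 1) = r^2 + 1,
and (r+1)^2 − 2·(r+1) + 2 = r^2 + 1.
Hence T(m) = m^2 − 2m + 2 for every m ≥ 0, by induction.

T(m) = m^2 − 2m + 2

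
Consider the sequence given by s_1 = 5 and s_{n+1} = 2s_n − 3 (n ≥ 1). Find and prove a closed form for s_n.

Claim: s_n = 2^n + 3.

Base case: s_1 = 5, and 2^1 + 3 = 2 + 3 = 5.
Assume s_m = 2^m + 3 for some m ≥ 1.
Then s_{m+1} = 2s_m − 3 = 2·(2^m + 3) − 3 = 2^{m+1} + 6 − 3 = 2^{m+1} + 3.
Hence s_n = 2^n + 3 for every n ≥ 1, by induction.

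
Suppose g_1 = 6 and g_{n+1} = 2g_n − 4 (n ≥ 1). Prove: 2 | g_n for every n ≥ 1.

Base case: g_1 = 6 = 2·3, so 2 | g_1.
Assume 2 | g_k, so g_k = 2t for some integer t.
Then g_{k+1} = 2g_k − 4 = 2·(2t) − 4 = 2(2t − 2), so 2 | g_{k+1}.
So the property holds for k+1, and by induction 2 | g_n for all n ≥ 1.

2 | g_n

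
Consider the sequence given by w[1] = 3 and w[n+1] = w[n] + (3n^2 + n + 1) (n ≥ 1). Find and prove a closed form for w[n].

Claim: w[n] = n^3 − n^2 + n + 2.

Base case: w[1] = 3, and 1^3 − 1^2 + 1 + 2 = 3.
Assume w[r] = r^3 − r^2 + r + 2.
Then w[r+1] = w[r] + (3r^2 + r + 1) = (r^3 − r^2 + r + 2) + (3r^2 + r + 1) = r^3 + 2r^2 + 2r + 3,
and (r+1)^3 − (r+1)^2 + (r+1) + 2 = r^3 + 2r^2 + 2r + 3.
Hence w[n] = n^3 − n^2 + n + 2 for every n ≥ 1, by induction.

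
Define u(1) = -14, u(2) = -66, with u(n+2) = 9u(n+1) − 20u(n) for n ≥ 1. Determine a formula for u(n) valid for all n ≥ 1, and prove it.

Claim: u(n) = -4^n − 2·5^n.

Base cases: u(1) = -14 and -4^1 − 2·5^1 = -14; u(2) = -66 and -4^2 − 2·5^2 = -66.
Assume u(j) = -4^j − 2·5^j for all 1 ≤ j ≤ r, where r ≥ 2.
Then u(r+1) = 9u(r) − 20u(r−1) = 9·(-4^r − 2·5^r) − 20·(-4^{r−1} − 2·5^{r−1}) = -(9·4 − 20)4^{r−1} − 2·(9·5 − 20)5^{r−1} = -16·4^{r−1} − 50·5^{r−1} = -4^{r+1} − 2·5^{r+1}.
Hence u(n) = -4^n − 2·5^n for every n ≥ 1, by strong induction.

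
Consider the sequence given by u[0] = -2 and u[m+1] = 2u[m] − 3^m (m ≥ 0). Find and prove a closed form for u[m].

Claim: u[m] = -2^m − 3^m.

Base case: u[0] = -2, and -2^0 − 3^0 = -1 − 1 = -2.
Assume u[r] = -2^r − 3^r for some r ≥ 0.
Then u[r+1] = 2u[r] − 3^r = 2·(-2^r − 3^r) − 3^r = -2^{r+1} − 2·3^r − 3^r = -2^{r+1} − 3·3^r = -2^{r+1} − 3^{r+1}.
Hence u[m] = -2^m − 3^m for every m ≥ 0, by induction.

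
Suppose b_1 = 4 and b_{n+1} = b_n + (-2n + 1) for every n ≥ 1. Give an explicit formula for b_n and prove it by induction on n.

Claim: b_n = -n^2 + 2n + 3.

Base case: b_1 = 4, and -1^2 + 2·1 + 3 = 4.
Assume b_k = -k^2 + 2k + 3.
Then b_{k+1} = b_k + (-2k + 1) = (-k^2 + 2k + 3) + (-2k + 1) = -k^2 + 4,
and -(k+1)^2 + 2·(k+1) + 3 = -k^2 + 4.
By induction, b_n = -n^2 + 2n + 3 for all n ≥ 1.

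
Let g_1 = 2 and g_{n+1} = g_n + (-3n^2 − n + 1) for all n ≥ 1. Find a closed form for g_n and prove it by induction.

Claim: g_n = -n^3 + n^2 + n + 1.

Base case: g_1 = 2, and -1^3 + 1^2 + 1 + 1 = 2.
Assume g_j = -j^3 + j^2 + j + 1.
Then g_{j+1} = g_j + (-3j^2 − j + 1) = (-j^3 + j^2 + j + 1) + (-3j^2 − j + 1) = -j^3 − 2j^2 + 2,
and -(j+1)^3 + (j+1)^2 + (j+1) + 1 = -j^3 − 2j^2 + 2.
Hence g_n = -n^3 + n^2 + n + 1 for every n ≥ 1, by induction.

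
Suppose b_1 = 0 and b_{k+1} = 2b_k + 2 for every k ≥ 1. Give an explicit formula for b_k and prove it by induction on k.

Claim: b_k = 2^k − 2.

Base case: b_1 = 0, and 2^1 − 2 = 2 − 2 = 0.
Assume b_m = 2^m − 2 for some m ≥ 1.
Then b_{m+1} = 2b_m + 2 = 2·(2^m − 2) + 2 = 2^{m+1} − 4 + 2 = 2^{m+1} − 2.
Hence b_k = 2^k − 2 for every k ≥ 1, by induction.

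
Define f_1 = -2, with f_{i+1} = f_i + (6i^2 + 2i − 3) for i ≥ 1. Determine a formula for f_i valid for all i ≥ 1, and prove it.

Claim: f_i = 2i^3 − 2i^2 − 3i + 1.

Base case: f_1 = -2, and 2·1^3 − 2·1^2 − 3·1 + 1 = -2.
Assume f_m = 2m^3 − 2m^2 − 3m + 1.
Then f_{m+1} = f_m + (6m^2 + 2m − 3) = (2m^3 − 2m^2 − 3m + 1) + (6m^2 + 2m − 3) = 2m^3 + 4m^2 − m − 2,
and 2·(m+1)^3 − 2·(m+1)^2 − 3·(m+1) + 1 = 2m^3 + 4m^2 − m − 2.
This completes the inductive step, so f_i = 2i^3 − 2i^2 − 3i + 1 for all i ≥ 1.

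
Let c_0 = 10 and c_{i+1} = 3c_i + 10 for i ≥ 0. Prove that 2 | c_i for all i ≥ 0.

Base case: c_0 = 10 = 2·5, so 2 | c_0.
Assume 2 | c_k, so c_k = 2t for some integer t.
Then c_{k+1} = 3c_k + 10 = 3·(2t) + 10 = 2(3t + 5), so 2 | c_{k+1}.
Hence 2 | c_i for every i ≥ 0, by induction.

2 | c_i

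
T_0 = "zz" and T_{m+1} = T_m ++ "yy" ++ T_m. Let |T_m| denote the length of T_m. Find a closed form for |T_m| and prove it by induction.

Claim: |T_m| = 2^{m+2} − 2.

Base case: |T_0| = 2, and 2^{0+2} − 2 = 2.
Assume |T_j| = 2^{j+2} − 2.
Then |T_{j+1}| = |T_j| + 2 + |T_j| = 2|T_j| + 2 = 2(2^{j+2} − 2) + 2 = 2^{j+3} − 4 + 2 = 2^{j+3} − 2.
Hence |T_m| = 2^{m+2} − 2 for every m ≥ 0, by induction.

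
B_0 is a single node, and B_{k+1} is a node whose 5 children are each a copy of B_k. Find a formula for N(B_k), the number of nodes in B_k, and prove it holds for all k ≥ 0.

Claim: N(B_k) = (5^{k+1} − 1)/4.

Base case: N(B_0) = 1, and (5^{0+1} − 1)/4 = 1.
Assume N(B_j) = (5^{j+1} − 1)/4.
Then N(B_{j+1}) = 1 + 5N(B_j) = 1 + 5·(5^{j+1} − 1)/4 = 1 + (5^{j+2} − 5)/4 = (4 + 5^{j+2} − 5)/4 = (5^{j+2} − 1)/4.
By induction, N(B_k) = (5^{k+1} − 1)/4 for all k ≥ 0.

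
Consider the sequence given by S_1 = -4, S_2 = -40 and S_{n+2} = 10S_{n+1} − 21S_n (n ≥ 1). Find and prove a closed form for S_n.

Claim: S_n = -7^n + 3^n.

Base cases: S_1 = -4 and -7^1 + 3^1 = -4; S_2 = -40 and -7^2 + 3^2 = -40.
Assume S_j = -7^j + 3^j for all 1 ≤ j ≤ r, where r ≥ 2.
Then S_{r+1} = 10S_r − 21S_{r−1} = 10·(-7^r + 3^r) − 21·(-7^{r−1} + 3^{r−1}) = -(10·7 − 21)7^{r−1} + (10·3 − 21)3^{r−1} = -49·7^{r−1} + 9·3^{r−1} = -7^{r+1} + 3^{r+1}.
Hence S_n = -7^n + 3^n for every n ≥ 1, by strong induction.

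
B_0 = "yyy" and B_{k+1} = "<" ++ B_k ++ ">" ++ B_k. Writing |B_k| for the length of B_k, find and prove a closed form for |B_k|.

Claim: |B_k| = 5·2^k − 2.

Base case: |B_0| = 3, and 5·2^0 − 2 = 3.
Assume |B_r| = 5·2^r − 2.
Then |B_{r+1}| = 1 + |B_r| + 1 + |B_r| = 2|B_r| + 2 = 2(5·2^r − 2) + 2 = 5·2^{r+1} − 4 + 2 = 5·2^{r+1} − 2.
Hence |B_k| = 5·2^k − 2 for every k ≥ 0, by induction.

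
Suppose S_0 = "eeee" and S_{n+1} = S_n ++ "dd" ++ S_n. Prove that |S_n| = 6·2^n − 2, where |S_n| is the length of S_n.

Base case: |S_0| = 4, and 6·2^0 − 2 = 4.
Assume |S_r| = 6·2^r − 2.
Then |S_{r+1}| = |S_r| + 2 + |S_r| = 2|S_r| + 2 = 2(6·2^r − 2) + 2 = 6·2^{r+1} − 4 + 2 = 6·2^{r+1} − 2.
So the formula holds for r+1, and by induction |S_n| = 6·2^n − 2 for all n ≥ 0.

|S_n| = 6·2^n − 2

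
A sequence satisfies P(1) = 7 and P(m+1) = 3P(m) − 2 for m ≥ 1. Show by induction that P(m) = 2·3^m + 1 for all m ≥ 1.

Base case: P(1) = 7, and 2·3^1 + 1 = 6 + 1 = 7.
Assume P(j) = 2·3^j + 1 for some j ≥ 1.
Then P(j+1) = 3P(j) − 2 = 3·(2·3^j + 1) − 2 = 6·3^j + 3 − 2 = 2·3^{j+1} + 1.
So the formula holds for j+1, and by induction P(m) = 2·3^m + 1 for all m ≥ 1.

P(m) = 2·3^m + 1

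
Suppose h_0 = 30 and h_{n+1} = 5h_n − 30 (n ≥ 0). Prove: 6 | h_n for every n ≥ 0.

Base case: h_0 = 30 = 6·5, so 6 | h_0.
Assume 6 | h_k, so h_k = 6t for some integer t.
Then h_{k+1} = 5h_k − 30 = 5·(6t) − 30 = 6(5t − 5), so 6 | h_{k+1}.
Hence 6 | h_n for every n ≥ 0, by induction.

6 | h_n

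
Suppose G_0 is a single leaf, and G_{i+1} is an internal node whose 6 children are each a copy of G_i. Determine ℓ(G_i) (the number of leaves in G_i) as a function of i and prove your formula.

Claim: ℓ(G_i) = 6^i.

Base case: ℓ(G_0) = 1, and 6^0 = 1.
Assume ℓ(G_m) = 6^m.
Then ℓ(G_{m+1}) = 6·ℓ(G_m) = 6·6^m = 6^{m+1}.
By induction, ℓ(G_i) = 6^i for all i ≥ 0.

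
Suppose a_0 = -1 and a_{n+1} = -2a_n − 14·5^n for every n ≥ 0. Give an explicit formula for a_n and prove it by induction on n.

Claim: a_n = (-2)^n − 2·5^n.

Base case: a_0 = -1, and (-2)^0 − 2·5^0 = 1 − 2 = -1.
Assume a_r = (-2)^r − 2·5^r for some r ≥ 0.
Then a_{r+1} = -2a_r − 14·5^r = -2·((-2)^r − 2·5^r) − 14·5^r = (-2)^{r+1} + 4·5^r − 14·5^r = (-2)^{r+1} − 10·5^r = (-2)^{r+1} − 2·5^{r+1}.
This completes the inductive step, so a_n = (-2)^n − 2·5^n for all n ≥ 0.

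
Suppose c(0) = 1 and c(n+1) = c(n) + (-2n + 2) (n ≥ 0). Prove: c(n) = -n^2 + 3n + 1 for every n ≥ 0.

Base case: c(0) = 1, and -0^2 + 3·0 + 1 = 1.
Assume c(r) = -r^2 + 3r + 1.
Then c(r+1) = c(r) + (-2r + 2) = (-r^2 + 3r + 1) + (-2r + 2) = -r^2 + r + 3,
and -(r+1)^2 + 3·(r+1) + 1 = -r^2 + r + 3.
Hence c(n) = -n^2 + 3n + 1 for every n ≥ 0, by induction.

c(n) = -n^2 + 3n + 1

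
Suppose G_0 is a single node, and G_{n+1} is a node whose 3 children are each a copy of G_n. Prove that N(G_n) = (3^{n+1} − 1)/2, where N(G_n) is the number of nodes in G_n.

Base case: N(G_0) = 1, and (3^{0+1} − 1)/2 = 1.
Assume N(G_j) = (3^{j+1} − 1)/2.
Then N(G_{j+1}) = 1 + 3N(G_j) = 1 + 3·(3^{j+1} − 1)/2 = 1 + (3^{j+2} − 3)/2 = (2 + 3^{j+2} − 3)/2 = (3^{j+2} − 1)/2.
So the formula holds for j+1, and by induction N(G_n) = (3^{n+1} − 1)/2 for all n ≥ 0.

N(G_n) = (3^{n+1} − 1)/2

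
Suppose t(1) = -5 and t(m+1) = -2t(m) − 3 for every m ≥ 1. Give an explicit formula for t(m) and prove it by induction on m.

Claim: t(m) = 2·(-2)^m − 1.

Base case: t(1) = -5, and 2·(-2)^1 − 1 = -4 − 1 = -5.
Assume t(j) = 2·(-2)^j − 1 for some j ≥ 1.
Then t(j+1) = -2t(j) − 3 = -2·(2·(-2)^j − 1) − 3 = -4·(-2)^j + 2 − 3 = 2·(-2)^{j+1} − 1.
By induction, t(m) = 2·(-2)^m − 1 for all m ≥ 1.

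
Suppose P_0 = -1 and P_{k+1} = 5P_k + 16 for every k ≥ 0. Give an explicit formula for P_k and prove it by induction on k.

Claim: P_k = 3·5^k − 4.

Base case: P_0 = -1, and 3·5^0 − 4 = 3 − 4 = -1.
Assume P_m = 3·5^m − 4 for some m ≥ 0.
Then P_{m+1} = 5P_m + 16 = 5·(3·5^m − 4) + 16 = 15·5^m − 20 + 16 = 3·5^{m+1} − 4.
So the formula holds for m+1, and by induction P_k = 3·5^k − 4 for all k ≥ 0.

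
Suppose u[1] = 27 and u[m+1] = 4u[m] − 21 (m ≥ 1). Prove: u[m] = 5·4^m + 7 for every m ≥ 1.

Base case: u[1] = 27, and 5·4^1 + 7 = 20 + 7 = 27.
Assume u[k] = 5·4^k + 7 for some k ≥ 1.
Then u[k+1] = 4u[k] − 21 = 4·(5·4^k + 7) − 21 = 20·4^k + 28 − 21 = 5·4^{k+1} + 7.
This completes the inductive step, so u[m] = 5·4^m + 7 for all m ≥ 1.

u[m] = 5·4^m + 7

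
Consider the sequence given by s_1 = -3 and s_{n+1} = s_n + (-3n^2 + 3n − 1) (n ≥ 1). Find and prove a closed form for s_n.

Claim: s_n = -n^3 + 3n^2 − 3n − 2.

Base case: s_1 = -3, and -1^3 + 3·1^2 − 3·1 − 2 = -3.
Assume s_k = -k^3 + 3k^2 − 3k − 2.
Then s_{k+1} = s_k + (-3k^2 + 3k − 1) = (-k^3 + 3k^2 − 3k − 2) + (-3k^2 + 3k − 1) = -k^3 − 3,
and -(k+1)^3 + 3·(k+1)^2 − 3·(k+1) − 2 = -k^3 − 3.
By induction, s_n = -n^3 + 3n^2 − 3n − 2 for all n ≥ 1.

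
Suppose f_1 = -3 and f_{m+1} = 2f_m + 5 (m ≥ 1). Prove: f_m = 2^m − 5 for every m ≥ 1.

Base case: f_1 = -3, and 2^1 − 5 = 2 − 5 = -3.
Assume f_j = 2^j − 5 for some j ≥ 1.
Then f_{j+1} = 2f_j + 5 = 2·(2^j − 5) + 5 = 2^{j+1} − 10 + 5 = 2^{j+1} − 5.
By induction, f_m = 2^m − 5 for all m ≥ 1.

f_m = 2^m − 5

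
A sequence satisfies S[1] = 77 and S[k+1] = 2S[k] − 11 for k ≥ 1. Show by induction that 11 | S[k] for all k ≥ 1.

Base case: S[1] = 77 = 11·7, so 11 | S[1].
Assume 11 | S[m], so S[m] = 11t for some integer t.
Then S[m+1] = 2S[m] − 11 = 2·(11t) − 11 = 11(2t − 1), so 11 | S[m+1].
By induction, 11 | S[k] for all k ≥ 1.

11 | S[k]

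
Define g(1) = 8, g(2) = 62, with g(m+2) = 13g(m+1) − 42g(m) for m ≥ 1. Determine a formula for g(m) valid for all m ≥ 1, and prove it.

Claim: g(m) = -6^m + 2·7^m.

Base cases: g(1) = 8 and -6^1 + 2·7^1 = 8; g(2) = 62 and -6^2 + 2·7^2 = 62.
Assume g(j) = -6^j + 2·7^j for all 1 ≤ j ≤ r, where r ≥ 2.
Then g(r+1) = 13g(r) − 42g(r−1) = 13·(-6^r + 2·7^r) − 42·(-6^{r−1} + 2·7^{r−1}) = -(13·6 − 42)6^{r−1} + 2·(13·7 − 42)7^{r−1} = -36·6^{r−1} + 98·7^{r−1} = -6^{r+1} + 2·7^{r+1}.
Hence g(m) = -6^m + 2·7^m for every m ≥ 1, by strong induction.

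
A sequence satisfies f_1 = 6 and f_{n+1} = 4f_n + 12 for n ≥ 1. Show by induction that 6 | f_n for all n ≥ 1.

Base case: f_1 = 6 = 6·1, so 6 | f_1.
Assume 6 | f_r, so f_r = 6t for some integer t.
Then f_{r+1} = 4f_r + 12 = 4·(6t) + 12 = 6(4t + 2), so 6 | f_{r+1}.
Hence 6 | f_n for every n ≥ 1, by induction.

6 | f_n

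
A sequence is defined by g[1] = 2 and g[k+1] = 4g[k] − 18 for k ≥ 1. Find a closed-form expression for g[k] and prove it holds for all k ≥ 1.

Claim: g[k] = -4^k + 6.

Base case: g[1] = 2, and -4^1 + 6 = -4 + 6 = 2.
Assume g[m] = -4^m + 6 for some m ≥ 1.
Then g[m+1] = 4g[m] − 18 = 4·(-4^m + 6) − 18 = -4^{m+1} + 24 − 18 = -4^{m+1} + 6.
Hence g[k] = -4^k + 6 for every k ≥ 1, by induction.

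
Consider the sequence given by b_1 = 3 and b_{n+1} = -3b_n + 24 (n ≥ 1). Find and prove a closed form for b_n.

Claim: b_n = (-3)^n + 6.

Base case: b_1 = 3, and (-3)^1 + 6 = -3 + 6 = 3.
Assume b_k = (-3)^k + 6 for some k ≥ 1.
Then b_{k+1} = -3b_k + 24 = -3·((-3)^k + 6) + 24 = -3·(-3)^k − 18 + 24 = (-3)^{k+1} + 6.
So the formula holds for k+1, and by induction b_n = (-3)^n + 6 for all n ≥ 1.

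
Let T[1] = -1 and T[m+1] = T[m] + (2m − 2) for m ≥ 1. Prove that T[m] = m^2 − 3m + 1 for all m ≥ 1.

Base case: T[1] = -1, and 1^2 − 3·1 + 1 = -1.
Assume T[k] = k^2 − 3k + 1.
Then T[k+1] = T[k] + (2k − 2) = (k^2 − 3k + 1) + (2k − 2) = k^2 − k − 1,
and (k+1)^2 − 3·(k+1) + 1 = k^2 − k − 1.
This completes the inductive step, so T[m] = m^2 − 3m + 1 for all m ≥ 1.

T[m] = m^2 − 3m + 1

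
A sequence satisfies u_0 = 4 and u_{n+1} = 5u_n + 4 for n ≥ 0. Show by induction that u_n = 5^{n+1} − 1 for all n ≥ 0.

Base case: u_0 = 4, and 5^{0+1} − 1 = 5 − 1 = 4.
Assume u_r = 5^{r+1} − 1 for some r ≥ 0.
Then u_{r+1} = 5u_r + 4 = 5·(5^{r+1} − 1) + 4 = 5^{r+2} − 5 + 4 = 5^{r+2} − 1.
By induction, u_n = 5^{n+1} − 1 for all n ≥ 0.

u_n = 5^{n+1} − 1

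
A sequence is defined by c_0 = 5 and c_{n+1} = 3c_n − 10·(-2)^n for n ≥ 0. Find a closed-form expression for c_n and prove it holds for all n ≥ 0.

Claim: c_n = 3·3^n + 2·(-2)^n.

Base case: c_0 = 5, and 3·3^0 + 2·(-2)^0 = 3 + 2 = 5.
Assume c_m = 3·3^m + 2·(-2)^m for some m ≥ 0.
Then c_{m+1} = 3c_m − 10·(-2)^m = 3·(3·3^m + 2·(-2)^m) − 10·(-2)^m = 3·3^{m+1} + 6·(-2)^m − 10·(-2)^m = 3·3^{m+1} − 4·(-2)^m = 3·3^{m+1} + 2·(-2)^{m+1}.
So the formula holds for m+1, and by induction c_n = 3·3^n + 2·(-2)^n for all n ≥ 0.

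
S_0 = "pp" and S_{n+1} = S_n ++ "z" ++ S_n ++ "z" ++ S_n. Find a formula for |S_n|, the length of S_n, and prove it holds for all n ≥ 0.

Claim: |S_n| = 3^{n+1} − 1.

Base case: |S_0| = 2, and 3^{0+1} − 1 = 2.
Assume |S_r| = 3^{r+1} − 1.
Then |S_{r+1}| = 3|S_r| + 2 = 3(3^{r+1} − 1) + 2 = 3^{r+2} − 3 + 2 = 3^{r+2} − 1.
So the formula holds for r+1, and by induction |S_n| = 3^{n+1} − 1 for all n ≥ 0.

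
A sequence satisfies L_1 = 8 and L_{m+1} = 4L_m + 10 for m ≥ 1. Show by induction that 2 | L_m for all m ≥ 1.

Base case: L_1 = 8 = 2·4, so 2 | L_1.
Assume 2 | L_r, so L_r = 2t for some integer t.
Then L_{r+1} = 4L_r + 10 = 4·(2t) + 10 = 2(4t + 5), so 2 | L_{r+1}.
Hence 2 | L_m for every m ≥ 1, by induction.

2 | L_m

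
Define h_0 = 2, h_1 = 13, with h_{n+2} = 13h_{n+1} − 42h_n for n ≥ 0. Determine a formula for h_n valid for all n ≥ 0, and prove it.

Claim: h_n = 7^n + 6^n.

Base cases: h_0 = 2 and 7^0 + 6^0 = 2; h_1 = 13 and 7^1 + 6^1 = 13.
Assume h_i = 7^i + 6^i for all 0 ≤ i ≤ j, where j ≥ 1.
Then h_{j+1} = 13h_j − 42h_{j−1} = 13·(7^j + 6^j) − 42·(7^{j−1} + 6^{j−1}) = (13·7 − 42)7^{j−1} + (13·6 − 42)6^{j−1} = 49·7^{j−1} + 36·6^{j−1} = 7^{j+1} + 6^{j+1}.
This completes the inductive step, so h_n = 7^n + 6^n for all n ≥ 0.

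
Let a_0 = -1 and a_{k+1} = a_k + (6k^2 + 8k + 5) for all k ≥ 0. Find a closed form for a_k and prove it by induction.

Claim: a_k = 2k^3 + k^2 + 2k − 1.

Base case: a_0 = -1, and 2·0^3 + 0^2 + 2·0 − 1 = -1.
Assume a_j = 2j^3 + j^2 + 2j − 1.
Then a_{j+1} = a_j + (6j^2 + 8j + 5) = (2j^3 + j^2 + 2j − 1) + (6j^2 + 8j + 5) = 2j^3 + 7j^2 + 10j + 4,
and 2·(j+1)^3 + (j+1)^2 + 2·(j+1) − 1 = 2j^3 + 7j^2 + 10j + 4.
Hence a_k = 2k^3 + k^2 + 2k − 1 for every k ≥ 0, by induction.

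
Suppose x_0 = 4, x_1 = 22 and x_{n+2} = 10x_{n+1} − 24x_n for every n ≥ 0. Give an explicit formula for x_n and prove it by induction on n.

Claim: x_n = 3·6^n + 4^n.

Base cases: x_0 = 4 and 3·6^0 + 4^0 = 4; x_1 = 22 and 3·6^1 + 4^1 = 22.
Assume x_i = 3·6^i + 4^i for all 0 ≤ i ≤ j, where j ≥ 1.
Then x_{j+1} = 10x_j − 24x_{j−1} = 10·(3·6^j + 4^j) − 24·(3·6^{j−1} + 4^{j−1}) = 3·(10·6 − 24)6^{j−1} + (10·4 − 24)4^{j−1} = 108·6^{j−1} + 16·4^{j−1} = 3·6^{j+1} + 4^{j+1}.
By strong induction, x_n = 3·6^n + 4^n for all n ≥ 0.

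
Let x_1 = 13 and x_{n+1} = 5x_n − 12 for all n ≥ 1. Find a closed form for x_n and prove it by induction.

Claim: x_n = 2·5^n + 3.

Base case: x_1 = 13, and 2·5^1 + 3 = 10 + 3 = 13.
Assume x_r = 2·5^r + 3 for some r ≥ 1.
Then x_{r+1} = 5x_r − 12 = 5·(2·5^r + 3) − 12 = 10·5^r + 15 − 12 = 2·5^{r+1} + 3.
By induction, x_n = 2·5^n + 3 for all n ≥ 1.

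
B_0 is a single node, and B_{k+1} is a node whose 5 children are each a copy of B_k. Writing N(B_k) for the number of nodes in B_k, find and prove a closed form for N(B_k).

Claim: N(B_k) = (5^{k+1} − 1)/4.

Base case: N(B_0) = 1, and (5^{0+1} − 1)/4 = 1.
Assume N(B_j) = (5^{j+1} − 1)/4.
Then N(B_{j+1}) = 1 + 5N(B_j) = 1 + 5·(5^{j+1} − 1)/4 = 1 + (5^{j+2} − 5)/4 = (4 + 5^{j+2} − 5)/4 = (5^{j+2} − 1)/4.
This completes the inductive step, so N(B_k) = (5^{k+1} − 1)/4 for all k ≥ 0.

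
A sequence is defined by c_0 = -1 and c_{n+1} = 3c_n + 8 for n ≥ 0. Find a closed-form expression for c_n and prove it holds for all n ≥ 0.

Claim: c_n = 3^{n+1} − 4.

Base case: c_0 = -1, and 3^{0+1} − 4 = 3 − 4 = -1.
Assume c_j = 3^{j+1} − 4 for some j ≥ 0.
Then c_{j+1} = 3c_j + 8 = 3·(3^{j+1} − 4) + 8 = 3^{j+2} − 12 + 8 = 3^{j+2} − 4.
Hence c_n = 3^{n+1} − 4 for every n ≥ 0, by induction.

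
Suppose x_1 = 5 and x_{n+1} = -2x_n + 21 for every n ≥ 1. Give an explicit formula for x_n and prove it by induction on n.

Claim: x_n = (-2)^n + 7.

Base case: x_1 = 5, and (-2)^1 + 7 = -2 + 7 = 5.
Assume x_k = (-2)^k + 7 for some k ≥ 1.
Then x_{k+1} = -2x_k + 21 = -2·((-2)^k + 7) + 21 = -2·(-2)^k − 14 + 21 = (-2)^{k+1} + 7.
So the formula holds for k+1, and by induction x_n = (-2)^n + 7 for all n ≥ 1.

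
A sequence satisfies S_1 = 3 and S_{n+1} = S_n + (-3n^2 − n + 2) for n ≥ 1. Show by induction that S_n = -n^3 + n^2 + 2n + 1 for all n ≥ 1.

Base case: S_1 = 3, and -1^3 + 1^2 + 2·1 + 1 = 3.
Assume S_k = -k^3 + k^2 + 2k + 1.
Then S_{k+1} = S_k + (-3k^2 − k + 2) = (-k^3 + k^2 + 2k + 1) + (-3k^2 − k + 2) = -k^3 − 2k^2 + k + 3,
and -(k+1)^3 + (k+1)^2 + 2·(k+1) + 1 = -k^3 − 2k^2 + k + 3.
By induction, S_n = -n^3 + n^2 + 2n + 1 for all n ≥ 1.

S_n = -n^3 + n^2 + 2n + 1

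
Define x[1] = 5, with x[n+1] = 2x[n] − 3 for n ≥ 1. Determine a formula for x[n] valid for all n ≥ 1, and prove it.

Claim: x[n] = 2^n + 3.

Base case: x[1] = 5, and 2^1 + 3 = 2 + 3 = 5.
Assume x[k] = 2^k + 3 for some k ≥ 1.
Then x[k+1] = 2x[k] − 3 = 2·(2^k + 3) − 3 = 2^{k+1} + 6 − 3 = 2^{k+1} + 3.
So the formula holds for k+1, and by induction x[n] = 2^n + 3 for all n ≥ 1.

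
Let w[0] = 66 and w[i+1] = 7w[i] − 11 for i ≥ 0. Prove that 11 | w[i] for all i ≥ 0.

Base case: w[0] = 66 = 11·6, so 11 | w[0].
Assume 11 | w[j], so w[j] = 11t for some integer t.
Then w[j+1] = 7w[j] − 11 = 7·(11t) − 11 = 11(7t − 1), so 11 | w[j+1].
This completes the inductive step, so 11 | w[i] for all i ≥ 0.

11 | w[i]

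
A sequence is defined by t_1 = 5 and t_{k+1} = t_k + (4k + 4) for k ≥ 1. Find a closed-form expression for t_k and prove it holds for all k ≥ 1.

Claim: t_k = 2k^2 + 2k + 1.

Base case: t_1 = 5, and 2·1^2 + 2·1 + 1 = 5.
Assume t_m = 2m^2 + 2m + 1.
Then t_{m+1} = t_m + (4m + 4) = (2m^2 + 2m + 1) + (4m + 4) = 2m^2 + 6m + 5,
and 2·(m+1)^2 + 2·(m+1) + 1 = 2m^2 + 6m + 5.
This completes the inductive step, so t_k = 2k^2 + 2k + 1 for all k ≥ 1.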